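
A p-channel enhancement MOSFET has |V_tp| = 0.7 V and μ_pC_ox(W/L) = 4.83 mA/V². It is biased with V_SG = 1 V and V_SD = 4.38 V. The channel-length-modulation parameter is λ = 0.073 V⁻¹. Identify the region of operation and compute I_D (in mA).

V_ov = V_SG − |V_tp| = 1 − 0.7 = 0.3 V.
Since V_SD = 4.38 V ≥ V_ov = 0.3 V, the device is in saturation.
I_D = ½ k_p V_ov² (1 + λ V_SD) = 0.5 × 4.83 × 0.3² × (1 + 0.073 × 4.38) = 0.287 mA.

Saturation; I_D = 0.287 mA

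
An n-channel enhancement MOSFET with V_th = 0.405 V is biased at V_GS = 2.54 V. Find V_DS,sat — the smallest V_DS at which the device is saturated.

V_DS,sat = 2.13 V

The boundary between triode and saturation is V_DS = V_GS − V_th = V_ov.
V_ov = 2.54 − 0.405 = 2.13 V.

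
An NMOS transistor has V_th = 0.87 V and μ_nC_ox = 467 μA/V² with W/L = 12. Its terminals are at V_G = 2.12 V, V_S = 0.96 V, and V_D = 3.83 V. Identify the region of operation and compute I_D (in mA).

Saturation; I_D = 0.236 mA

V_GS = V_G − V_S = 2.12 − 0.96 = 1.16 V; V_DS = V_D − V_S = 3.83 − 0.96 = 2.87 V.
k_n = μ_nC_ox · (W/L) = 5.604 mA/V².
V_ov = V_GS − V_th = 1.16 − 0.87 = 0.29 V.
Since V_DS = 2.87 V ≥ V_ov = 0.29 V, the device is in saturation.
I_D = ½ k_n V_ov² = 0.5 × 5.604 × 0.29² = 0.236 mA.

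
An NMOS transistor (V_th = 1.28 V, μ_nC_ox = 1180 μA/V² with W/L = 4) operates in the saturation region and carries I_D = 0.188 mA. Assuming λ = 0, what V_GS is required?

V_GS = 1.56 V

k_n = μ_nC_ox · (W/L) = 4.72 mA/V².
In saturation I_D = ½ k_n (V_GS − V_th)², so V_GS − V_th = √(2 I_D / k_n) = √(2 × 0.188 / 4.72) = 0.282 V.
V_GS = 1.28 + 0.282 = 1.56 V.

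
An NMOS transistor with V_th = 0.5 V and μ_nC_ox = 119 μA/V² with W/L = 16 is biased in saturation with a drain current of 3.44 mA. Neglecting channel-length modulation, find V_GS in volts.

V_GS = 2.40 V

k_n = μ_nC_ox · (W/L) = 1.904 mA/V².
In saturation I_D = ½ k_n (V_GS − V_th)², so V_GS − V_th = √(2 I_D / k_n) = √(2 × 3.44 / 1.904) = 1.9 V.
V_GS = 0.5 + 1.9 = 2.4 V.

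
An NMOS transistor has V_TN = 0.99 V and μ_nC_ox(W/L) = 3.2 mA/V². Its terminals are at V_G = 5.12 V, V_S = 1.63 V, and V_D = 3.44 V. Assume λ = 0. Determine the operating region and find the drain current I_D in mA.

V_GS = V_G − V_S = 5.12 − 1.63 = 3.49 V; V_DS = V_D − V_S = 3.44 − 1.63 = 1.81 V.
V_ov = V_GS − V_TN = 3.49 − 0.99 = 2.5 V.
Since V_DS = 1.81 V < V_ov = 2.5 V, the device is in the triode region.
I_D = k_n [V_ov · V_DS − ½ V_DS²] = 3.2 × [2.5 × 1.81 − 0.5 × 1.81²] = 9.24 mA.

Triode; I_D = 9.24 mA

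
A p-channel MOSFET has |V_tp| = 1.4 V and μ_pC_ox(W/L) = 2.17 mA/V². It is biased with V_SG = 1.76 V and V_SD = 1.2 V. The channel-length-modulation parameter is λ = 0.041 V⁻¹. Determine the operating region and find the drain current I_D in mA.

V_ov = V_SG − |V_tp| = 1.76 − 1.4 = 0.36 V.
Since V_SD = 1.2 V ≥ V_ov = 0.36 V, the device is in saturation.
I_D = ½ k_p V_ov² (1 + λ V_SD) = 0.5 × 2.17 × 0.36² × (1 + 0.041 × 1.2) = 0.148 mA.

Saturation; I_D = 0.148 mA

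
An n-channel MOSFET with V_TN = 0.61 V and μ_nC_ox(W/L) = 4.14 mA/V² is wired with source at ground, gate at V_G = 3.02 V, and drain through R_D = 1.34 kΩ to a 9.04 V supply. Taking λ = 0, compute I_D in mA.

I_D = 6.20 mA

V_GS = V_G = 3.02 V, so V_ov = 3.02 − 0.61 = 2.41 V.
Assume saturation: I_D = ½ k_n V_ov² = 0.5 × 4.14 × 2.41² = 12 mA, giving V_DS = V_DD − I_D R_D = 9.04 − 12 × 1.34 = -7.07 V.
But -7.07 V < V_ov = 2.41 V, so the device is actually in triode.
In triode I_D = k_n[V_ov V_DS − ½ V_DS²] and I_D = (V_DD − V_DS)/R_D. Equating: 2.77 V_DS² − 14.37 V_DS + 9.04 = 0, giving V_DS = 0.733 V (the root below V_ov).
I_D = (9.04 − 0.733) / 1.34 = 6.2 mA.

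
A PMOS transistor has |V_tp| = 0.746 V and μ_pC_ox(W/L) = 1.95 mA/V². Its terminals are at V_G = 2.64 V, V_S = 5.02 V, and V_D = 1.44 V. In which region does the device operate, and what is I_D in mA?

V_SG = V_S − V_G = 5.02 − 2.64 = 2.38 V; V_SD = V_S − V_D = 5.02 − 1.44 = 3.58 V.
V_ov = V_SG − |V_tp| = 2.38 − 0.746 = 1.63 V.
Since V_SD = 3.58 V ≥ V_ov = 1.63 V, the device is in saturation.
I_D = ½ k_p V_ov² = 0.5 × 1.95 × 1.63² = 2.6 mA.

Saturation; I_D = 2.60 mA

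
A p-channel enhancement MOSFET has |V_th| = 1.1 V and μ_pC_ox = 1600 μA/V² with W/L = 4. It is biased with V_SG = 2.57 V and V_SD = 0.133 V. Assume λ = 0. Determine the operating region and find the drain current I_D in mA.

k_p = μ_pC_ox · (W/L) = 6.4 mA/V².
V_ov = V_SG − |V_th| = 2.57 − 1.1 = 1.47 V.
Since V_SD = 0.133 V < V_ov = 1.47 V, the device is in the triode region.
I_D = k_p [V_ov · V_SD − ½ V_SD²] = 6.4 × [1.47 × 0.133 − 0.5 × 0.133²] = 1.19 mA.

Triode; I_D = 1.19 mA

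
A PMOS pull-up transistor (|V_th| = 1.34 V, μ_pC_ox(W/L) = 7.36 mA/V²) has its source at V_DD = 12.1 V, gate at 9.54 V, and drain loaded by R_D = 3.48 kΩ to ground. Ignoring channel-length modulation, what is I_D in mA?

V_SG = V_DD − V_G = 12.1 − 9.54 = 2.56 V, so V_ov = 2.56 − 1.34 = 1.22 V.
Assume saturation: I_D = ½ k_p V_ov² = 0.5 × 7.36 × 1.22² = 5.48 mA, giving V_SD = V_DD − I_D R_D = 12.1 − 5.48 × 3.48 = -6.96 V.
But -6.96 V < V_ov = 1.22 V, so the device is actually in triode.
In triode I_D = k_p[V_ov V_SD − ½ V_SD²] and I_D = (V_DD − V_SD)/R_D. Equating: 12.8 V_SD² − 32.25 V_SD + 12.1 = 0, giving V_SD = 0.459 V (the root below V_ov).
I_D = (12.1 − 0.459) / 3.48 = 3.35 mA.

I_D = 3.35 mA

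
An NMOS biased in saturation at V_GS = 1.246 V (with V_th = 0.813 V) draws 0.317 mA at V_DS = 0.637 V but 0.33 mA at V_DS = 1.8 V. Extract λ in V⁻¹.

λ = 0.0361 V⁻¹

With V_GS fixed, I_D ∝ (1 + λ V_DS) in saturation, so I_D2/I_D1 = (1 + λ V_DS2)/(1 + λ V_DS1).
0.33/0.317 = 1.041 = (1 + 1.8 λ)/(1 + 0.637 λ).
Solving: λ (I_D1 V_DS2 − I_D2 V_DS1) = I_D2 − I_D1, so λ = (0.33 − 0.317) / (0.317 × 1.8 − 0.33 × 0.637) = 0.013 / 0.36 = 0.0361 V⁻¹.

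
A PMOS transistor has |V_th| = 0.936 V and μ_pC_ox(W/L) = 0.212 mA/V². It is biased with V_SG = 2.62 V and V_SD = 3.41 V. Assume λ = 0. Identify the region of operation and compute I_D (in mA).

V_ov = V_SG − |V_th| = 2.62 − 0.936 = 1.68 V.
Since V_SD = 3.41 V ≥ V_ov = 1.68 V, the device is in saturation.
I_D = ½ k_p V_ov² = 0.5 × 0.212 × 1.68² = 0.301 mA.

Saturation; I_D = 0.301 mA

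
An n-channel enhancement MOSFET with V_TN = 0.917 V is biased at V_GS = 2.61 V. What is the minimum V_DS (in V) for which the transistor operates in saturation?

V_DS,sat = 1.69 V

The boundary between triode and saturation is V_DS = V_GS − V_TN = V_ov.
V_ov = 2.61 − 0.917 = 1.69 V.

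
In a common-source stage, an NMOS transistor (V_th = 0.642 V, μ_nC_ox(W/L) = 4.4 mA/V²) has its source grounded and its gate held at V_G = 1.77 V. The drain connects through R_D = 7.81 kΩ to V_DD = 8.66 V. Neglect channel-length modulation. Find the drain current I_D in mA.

I_D = 1.08 mA

V_GS = V_G = 1.77 V, so V_ov = 1.77 − 0.642 = 1.13 V.
Assume saturation: I_D = ½ k_n V_ov² = 0.5 × 4.4 × 1.13² = 2.8 mA, giving V_DS = V_DD − I_D R_D = 8.66 − 2.8 × 7.81 = -13.2 V.
But -13.2 V < V_ov = 1.13 V, so the device is actually in triode.
In triode I_D = k_n[V_ov V_DS − ½ V_DS²] and I_D = (V_DD − V_DS)/R_D. Equating: 17.2 V_DS² − 39.76 V_DS + 8.66 = 0, giving V_DS = 0.243 V (the root below V_ov).
I_D = (8.66 − 0.243) / 7.81 = 1.08 mA.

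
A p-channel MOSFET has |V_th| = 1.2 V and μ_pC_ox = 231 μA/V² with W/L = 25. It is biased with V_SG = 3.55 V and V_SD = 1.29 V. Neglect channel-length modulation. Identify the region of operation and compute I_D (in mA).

k_p = μ_pC_ox · (W/L) = 5.775 mA/V².
V_ov = V_SG − |V_th| = 3.55 − 1.2 = 2.35 V.
Since V_SD = 1.29 V < V_ov = 2.35 V, the device is in the triode region.
I_D = k_p [V_ov · V_SD − ½ V_SD²] = 5.775 × [2.35 × 1.29 − 0.5 × 1.29²] = 12.7 mA.

Triode; I_D = 12.7 mA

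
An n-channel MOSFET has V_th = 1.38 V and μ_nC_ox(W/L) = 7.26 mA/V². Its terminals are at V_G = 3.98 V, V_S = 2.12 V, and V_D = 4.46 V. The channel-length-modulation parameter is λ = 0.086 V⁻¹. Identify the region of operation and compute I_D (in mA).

Saturation; I_D = 1.00 mA

V_GS = V_G − V_S = 3.98 − 2.12 = 1.86 V; V_DS = V_D − V_S = 4.46 − 2.12 = 2.34 V.
V_ov = V_GS − V_th = 1.86 − 1.38 = 0.48 V.
Since V_DS = 2.34 V ≥ V_ov = 0.48 V, the device is in saturation.
I_D = ½ k_n V_ov² (1 + λ V_DS) = 0.5 × 7.26 × 0.48² × (1 + 0.086 × 2.34) = 1 mA.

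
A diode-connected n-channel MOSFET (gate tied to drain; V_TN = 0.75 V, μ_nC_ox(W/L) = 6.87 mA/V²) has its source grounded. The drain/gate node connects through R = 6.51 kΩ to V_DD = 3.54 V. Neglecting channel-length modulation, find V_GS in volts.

With gate tied to drain, V_GS = V_DS ≥ V_GS − V_TN, so the device is in saturation.
KCL at the drain: ½ k_n (V_GS − V_TN)² = (V_DD − V_GS)/R.
Let x = V_GS − 0.75. Then 22.4 x² + x − 2.79 = 0, giving x = 0.332 V (positive root), so V_GS = 1.08 V.
I_D = (V_DD − V_GS)/R = (3.54 − 1.08) / 6.51 = 0.378 mA.

V_GS = 1.08 V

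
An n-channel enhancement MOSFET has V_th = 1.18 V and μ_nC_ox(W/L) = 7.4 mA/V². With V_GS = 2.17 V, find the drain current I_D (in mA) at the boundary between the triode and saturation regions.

I_D = 3.63 mA

At the boundary V_DS = V_ov = V_GS − V_th = 2.17 − 1.18 = 0.99 V.
I_D = ½ k_n V_ov² = 0.5 × 7.4 × 0.99² = 3.63 mA.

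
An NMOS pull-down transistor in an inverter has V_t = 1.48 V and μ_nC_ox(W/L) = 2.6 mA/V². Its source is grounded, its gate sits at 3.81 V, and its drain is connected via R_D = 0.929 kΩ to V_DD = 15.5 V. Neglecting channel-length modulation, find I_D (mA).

V_GS = V_G = 3.81 V, so V_ov = 3.81 − 1.48 = 2.33 V.
Assume saturation: I_D = ½ k_n V_ov² = 0.5 × 2.6 × 2.33² = 7.06 mA, giving V_DS = V_DD − I_D R_D = 15.5 − 7.06 × 0.929 = 8.94 V.
V_DS = 8.94 V ≥ V_ov = 2.33 V, confirming saturation.

I_D = 7.06 mA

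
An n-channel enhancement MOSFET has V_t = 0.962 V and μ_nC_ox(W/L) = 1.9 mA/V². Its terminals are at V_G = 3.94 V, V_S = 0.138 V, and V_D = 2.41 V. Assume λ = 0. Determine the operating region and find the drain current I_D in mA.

V_GS = V_G − V_S = 3.94 − 0.138 = 3.8 V; V_DS = V_D − V_S = 2.41 − 0.138 = 2.27 V.
V_ov = V_GS − V_t = 3.8 − 0.962 = 2.84 V.
Since V_DS = 2.27 V < V_ov = 2.84 V, the device is in the triode region.
I_D = k_n [V_ov · V_DS − ½ V_DS²] = 1.9 × [2.84 × 2.27 − 0.5 × 2.27²] = 7.36 mA.

Triode; I_D = 7.36 mA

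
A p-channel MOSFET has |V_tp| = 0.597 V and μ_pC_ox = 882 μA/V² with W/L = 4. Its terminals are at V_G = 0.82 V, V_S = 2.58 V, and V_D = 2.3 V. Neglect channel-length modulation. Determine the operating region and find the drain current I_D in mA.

Triode; I_D = 1.01 mA

V_SG = V_S − V_G = 2.58 − 0.82 = 1.76 V; V_SD = V_S − V_D = 2.58 − 2.3 = 0.28 V.
k_p = μ_pC_ox · (W/L) = 3.528 mA/V².
V_ov = V_SG − |V_tp| = 1.76 − 0.597 = 1.16 V.
Since V_SD = 0.28 V < V_ov = 1.16 V, the device is in the triode region.
I_D = k_p [V_ov · V_SD − ½ V_SD²] = 3.528 × [1.16 × 0.28 − 0.5 × 0.28²] = 1.01 mA.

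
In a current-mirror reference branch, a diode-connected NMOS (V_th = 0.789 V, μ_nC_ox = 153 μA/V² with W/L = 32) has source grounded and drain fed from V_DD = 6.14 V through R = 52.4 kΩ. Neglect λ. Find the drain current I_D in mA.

I_D = 0.0983 mA

With gate tied to drain, V_GS = V_DS ≥ V_GS − V_th, so the device is in saturation.
k_n = μ_nC_ox · (W/L) = 4.896 mA/V².
KCL at the drain: ½ k_n (V_GS − V_th)² = (V_DD − V_GS)/R.
Let x = V_GS − 0.789. Then 128 x² + x − 5.351 = 0, giving x = 0.2 V (positive root), so V_GS = 0.989 V.
I_D = (V_DD − V_GS)/R = (6.14 − 0.989) / 52.4 = 0.0983 mA.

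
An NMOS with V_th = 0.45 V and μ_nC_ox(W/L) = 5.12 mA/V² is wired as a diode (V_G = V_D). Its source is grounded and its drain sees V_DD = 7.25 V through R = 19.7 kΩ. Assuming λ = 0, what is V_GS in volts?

V_GS = 0.807 V

With gate tied to drain, V_GS = V_DS ≥ V_GS − V_th, so the device is in saturation.
KCL at the drain: ½ k_n (V_GS − V_th)² = (V_DD − V_GS)/R.
Let x = V_GS − 0.45. Then 50.4 x² + x − 6.8 = 0, giving x = 0.357 V (positive root), so V_GS = 0.807 V.
I_D = (V_DD − V_GS)/R = (7.25 − 0.807) / 19.7 = 0.327 mA.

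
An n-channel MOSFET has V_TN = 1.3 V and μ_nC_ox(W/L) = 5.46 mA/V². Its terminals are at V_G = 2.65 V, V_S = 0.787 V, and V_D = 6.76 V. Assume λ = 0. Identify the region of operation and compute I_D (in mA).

V_GS = V_G − V_S = 2.65 − 0.787 = 1.86 V; V_DS = V_D − V_S = 6.76 − 0.787 = 5.97 V.
V_ov = V_GS − V_TN = 1.86 − 1.3 = 0.563 V.
Since V_DS = 5.97 V ≥ V_ov = 0.563 V, the device is in saturation.
I_D = ½ k_n V_ov² = 0.5 × 5.46 × 0.563² = 0.865 mA.

Saturation; I_D = 0.865 mA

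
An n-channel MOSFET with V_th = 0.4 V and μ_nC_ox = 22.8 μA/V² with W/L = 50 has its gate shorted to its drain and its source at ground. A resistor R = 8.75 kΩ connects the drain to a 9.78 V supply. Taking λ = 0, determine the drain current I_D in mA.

I_D = 0.926 mA

With gate tied to drain, V_GS = V_DS ≥ V_GS − V_th, so the device is in saturation.
k_n = μ_nC_ox · (W/L) = 1.14 mA/V².
KCL at the drain: ½ k_n (V_GS − V_th)² = (V_DD − V_GS)/R.
Let x = V_GS − 0.4. Then 4.99 x² + x − 9.38 = 0, giving x = 1.27 V (positive root), so V_GS = 1.67 V.
I_D = (V_DD − V_GS)/R = (9.78 − 1.67) / 8.75 = 0.926 mA.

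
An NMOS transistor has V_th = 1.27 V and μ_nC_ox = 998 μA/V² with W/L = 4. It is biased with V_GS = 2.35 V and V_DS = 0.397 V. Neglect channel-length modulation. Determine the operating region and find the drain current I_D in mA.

Triode; I_D = 1.40 mA

k_n = μ_nC_ox · (W/L) = 3.992 mA/V².
V_ov = V_GS − V_th = 2.35 − 1.27 = 1.08 V.
Since V_DS = 0.397 V < V_ov = 1.08 V, the device is in the triode region.
I_D = k_n [V_ov · V_DS − ½ V_DS²] = 3.992 × [1.08 × 0.397 − 0.5 × 0.397²] = 1.4 mA.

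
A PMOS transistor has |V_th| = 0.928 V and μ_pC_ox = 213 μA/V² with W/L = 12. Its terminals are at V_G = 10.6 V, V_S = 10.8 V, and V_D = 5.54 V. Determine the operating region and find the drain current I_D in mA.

V_SG = V_S − V_G = 10.8 − 10.6 = 0.2 V; V_SD = V_S − V_D = 10.8 − 5.54 = 5.26 V.
V_SG = 0.2 V < |V_th| = 0.928 V, so the transistor is in cutoff.

Cutoff; I_D = 0 mA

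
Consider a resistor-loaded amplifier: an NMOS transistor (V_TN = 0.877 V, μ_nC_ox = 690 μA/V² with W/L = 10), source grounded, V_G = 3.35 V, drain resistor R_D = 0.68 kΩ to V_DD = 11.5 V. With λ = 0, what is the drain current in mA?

V_GS = V_G = 3.35 V, so V_ov = 3.35 − 0.877 = 2.47 V.
k_n = μ_nC_ox · (W/L) = 6.9 mA/V².
Assume saturation: I_D = ½ k_n V_ov² = 0.5 × 6.9 × 2.47² = 21.1 mA, giving V_DS = V_DD − I_D R_D = 11.5 − 21.1 × 0.68 = -2.85 V.
But -2.85 V < V_ov = 2.47 V, so the device is actually in triode.
In triode I_D = k_n[V_ov V_DS − ½ V_DS²] and I_D = (V_DD − V_DS)/R_D. Equating: 2.35 V_DS² − 12.6 V_DS + 11.5 = 0, giving V_DS = 1.17 V (the root below V_ov).
I_D = (11.5 − 1.17) / 0.68 = 15.2 mA.

I_D = 15.2 mA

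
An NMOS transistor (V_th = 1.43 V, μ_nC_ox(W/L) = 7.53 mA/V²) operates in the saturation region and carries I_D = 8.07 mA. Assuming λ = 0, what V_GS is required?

In saturation I_D = ½ k_n (V_GS − V_th)², so V_GS − V_th = √(2 I_D / k_n) = √(2 × 8.07 / 7.53) = 1.46 V.
V_GS = 1.43 + 1.46 = 2.89 V.

V_GS = 2.89 V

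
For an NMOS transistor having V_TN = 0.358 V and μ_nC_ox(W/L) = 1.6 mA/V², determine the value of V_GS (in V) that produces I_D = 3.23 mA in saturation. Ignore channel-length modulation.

In saturation I_D = ½ k_n (V_GS − V_TN)², so V_GS − V_TN = √(2 I_D / k_n) = √(2 × 3.23 / 1.6) = 2.01 V.
V_GS = 0.358 + 2.01 = 2.37 V.

V_GS = 2.37 V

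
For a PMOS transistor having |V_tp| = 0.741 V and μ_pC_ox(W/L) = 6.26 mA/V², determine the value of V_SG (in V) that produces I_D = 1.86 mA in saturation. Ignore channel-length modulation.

In saturation I_D = ½ k_p (V_SG − |V_tp|)², so V_SG − |V_tp| = √(2 I_D / k_p) = √(2 × 1.86 / 6.26) = 0.771 V.
V_SG = 0.741 + 0.771 = 1.51 V.

V_SG = 1.51 V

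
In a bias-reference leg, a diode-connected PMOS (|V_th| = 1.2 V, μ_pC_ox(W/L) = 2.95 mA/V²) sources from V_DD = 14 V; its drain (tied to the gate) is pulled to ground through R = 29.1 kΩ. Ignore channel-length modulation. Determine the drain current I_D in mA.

I_D = 0.421 mA

With gate tied to drain, V_SG = V_SD ≥ V_SG − |V_th|, so the device is in saturation.
KCL at the drain: ½ k_p (V_SG − |V_th|)² = (V_DD − V_SG)/R.
Let x = V_SG − 1.2. Then 42.9 x² + x − 12.8 = 0, giving x = 0.535 V (positive root), so V_SG = 1.73 V.
I_D = (V_DD − V_SG)/R = (14 − 1.73) / 29.1 = 0.421 mA.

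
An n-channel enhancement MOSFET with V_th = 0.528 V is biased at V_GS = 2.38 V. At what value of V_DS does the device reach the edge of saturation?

The boundary between triode and saturation is V_DS = V_GS − V_th = V_ov.
V_ov = 2.38 − 0.528 = 1.85 V.

V_DS,sat = 1.85 V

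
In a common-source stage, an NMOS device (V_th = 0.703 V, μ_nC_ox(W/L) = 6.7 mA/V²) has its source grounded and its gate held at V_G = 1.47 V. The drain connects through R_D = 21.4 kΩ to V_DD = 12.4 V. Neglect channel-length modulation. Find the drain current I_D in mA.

I_D = 0.574 mA

V_GS = V_G = 1.47 V, so V_ov = 1.47 − 0.703 = 0.767 V.
Assume saturation: I_D = ½ k_n V_ov² = 0.5 × 6.7 × 0.767² = 1.97 mA, giving V_DS = V_DD − I_D R_D = 12.4 − 1.97 × 21.4 = -29.8 V.
But -29.8 V < V_ov = 0.767 V, so the device is actually in triode.
In triode I_D = k_n[V_ov V_DS − ½ V_DS²] and I_D = (V_DD − V_DS)/R_D. Equating: 71.7 V_DS² − 111 V_DS + 12.4 = 0, giving V_DS = 0.121 V (the root below V_ov).
I_D = (12.4 − 0.121) / 21.4 = 0.574 mA.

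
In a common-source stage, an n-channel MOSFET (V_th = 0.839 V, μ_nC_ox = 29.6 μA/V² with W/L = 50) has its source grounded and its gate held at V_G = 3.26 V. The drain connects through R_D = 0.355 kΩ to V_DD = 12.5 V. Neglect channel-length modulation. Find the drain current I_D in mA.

I_D = 4.34 mA

V_GS = V_G = 3.26 V, so V_ov = 3.26 − 0.839 = 2.42 V.
k_n = μ_nC_ox · (W/L) = 1.48 mA/V².
Assume saturation: I_D = ½ k_n V_ov² = 0.5 × 1.48 × 2.42² = 4.34 mA, giving V_DS = V_DD − I_D R_D = 12.5 − 4.34 × 0.355 = 11 V.
V_DS = 11 V ≥ V_ov = 2.42 V, confirming saturation.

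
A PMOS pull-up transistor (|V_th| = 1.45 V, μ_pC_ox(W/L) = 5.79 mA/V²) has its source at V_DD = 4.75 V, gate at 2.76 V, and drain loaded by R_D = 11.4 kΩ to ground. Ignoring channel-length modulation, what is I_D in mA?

I_D = 0.404 mA

V_SG = V_DD − V_G = 4.75 − 2.76 = 1.99 V, so V_ov = 1.99 − 1.45 = 0.54 V.
Assume saturation: I_D = ½ k_p V_ov² = 0.5 × 5.79 × 0.54² = 0.844 mA, giving V_SD = V_DD − I_D R_D = 4.75 − 0.844 × 11.4 = -4.87 V.
But -4.87 V < V_ov = 0.54 V, so the device is actually in triode.
In triode I_D = k_p[V_ov V_SD − ½ V_SD²] and I_D = (V_DD − V_SD)/R_D. Equating: 33 V_SD² − 36.64 V_SD + 4.75 = 0, giving V_SD = 0.15 V (the root below V_ov).
I_D = (4.75 − 0.15) / 11.4 = 0.404 mA.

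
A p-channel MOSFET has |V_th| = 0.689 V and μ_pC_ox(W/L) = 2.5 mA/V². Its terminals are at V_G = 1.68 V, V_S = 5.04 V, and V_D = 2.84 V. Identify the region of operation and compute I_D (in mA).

V_SG = V_S − V_G = 5.04 − 1.68 = 3.36 V; V_SD = V_S − V_D = 5.04 − 2.84 = 2.2 V.
V_ov = V_SG − |V_th| = 3.36 − 0.689 = 2.67 V.
Since V_SD = 2.2 V < V_ov = 2.67 V, the device is in the triode region.
I_D = k_p [V_ov · V_SD − ½ V_SD²] = 2.5 × [2.67 × 2.2 − 0.5 × 2.2²] = 8.64 mA.

Triode; I_D = 8.64 mA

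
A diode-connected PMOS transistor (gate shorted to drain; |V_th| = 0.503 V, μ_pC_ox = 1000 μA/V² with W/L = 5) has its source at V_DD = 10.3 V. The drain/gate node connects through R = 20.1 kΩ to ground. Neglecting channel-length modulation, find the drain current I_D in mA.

With gate tied to drain, V_SG = V_SD ≥ V_SG − |V_th|, so the device is in saturation.
k_p = μ_pC_ox · (W/L) = 5 mA/V².
KCL at the drain: ½ k_p (V_SG − |V_th|)² = (V_DD − V_SG)/R.
Let x = V_SG − 0.503. Then 50.2 x² + x − 9.797 = 0, giving x = 0.432 V (positive root), so V_SG = 0.935 V.
I_D = (V_DD − V_SG)/R = (10.3 − 0.935) / 20.1 = 0.466 mA.

I_D = 0.466 mA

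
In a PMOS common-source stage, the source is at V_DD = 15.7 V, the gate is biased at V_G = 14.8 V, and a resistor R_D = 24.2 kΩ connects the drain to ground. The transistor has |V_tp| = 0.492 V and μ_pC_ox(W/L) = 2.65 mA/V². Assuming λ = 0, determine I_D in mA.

V_SG = V_DD − V_G = 15.7 − 14.8 = 0.9 V, so V_ov = 0.9 − 0.492 = 0.408 V.
Assume saturation: I_D = ½ k_p V_ov² = 0.5 × 2.65 × 0.408² = 0.221 mA, giving V_SD = V_DD − I_D R_D = 15.7 − 0.221 × 24.2 = 10.4 V.
V_SD = 10.4 V ≥ V_ov = 0.408 V, confirming saturation.

I_D = 0.221 mA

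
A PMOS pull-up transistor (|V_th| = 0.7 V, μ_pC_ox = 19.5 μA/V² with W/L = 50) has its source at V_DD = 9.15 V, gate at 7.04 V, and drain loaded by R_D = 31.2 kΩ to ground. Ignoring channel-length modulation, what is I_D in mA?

I_D = 0.286 mA

V_SG = V_DD − V_G = 9.15 − 7.04 = 2.11 V, so V_ov = 2.11 − 0.7 = 1.41 V.
k_p = μ_pC_ox · (W/L) = 0.975 mA/V².
Assume saturation: I_D = ½ k_p V_ov² = 0.5 × 0.975 × 1.41² = 0.969 mA, giving V_SD = V_DD − I_D R_D = 9.15 − 0.969 × 31.2 = -21.1 V.
But -21.1 V < V_ov = 1.41 V, so the device is actually in triode.
In triode I_D = k_p[V_ov V_SD − ½ V_SD²] and I_D = (V_DD − V_SD)/R_D. Equating: 15.2 V_SD² − 43.89 V_SD + 9.15 = 0, giving V_SD = 0.226 V (the root below V_ov).
I_D = (9.15 − 0.226) / 31.2 = 0.286 mA.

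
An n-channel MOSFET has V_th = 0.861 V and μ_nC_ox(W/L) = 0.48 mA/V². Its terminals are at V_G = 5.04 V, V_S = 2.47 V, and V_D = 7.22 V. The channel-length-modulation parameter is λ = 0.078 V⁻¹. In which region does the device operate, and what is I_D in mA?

V_GS = V_G − V_S = 5.04 − 2.47 = 2.57 V; V_DS = V_D − V_S = 7.22 − 2.47 = 4.75 V.
V_ov = V_GS − V_th = 2.57 − 0.861 = 1.71 V.
Since V_DS = 4.75 V ≥ V_ov = 1.71 V, the device is in saturation.
I_D = ½ k_n V_ov² (1 + λ V_DS) = 0.5 × 0.48 × 1.71² × (1 + 0.078 × 4.75) = 0.961 mA.

Saturation; I_D = 0.961 mA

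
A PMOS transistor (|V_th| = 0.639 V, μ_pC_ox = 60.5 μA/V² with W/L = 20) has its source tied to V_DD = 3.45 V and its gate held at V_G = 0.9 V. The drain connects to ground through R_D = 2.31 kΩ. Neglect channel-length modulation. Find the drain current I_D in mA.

I_D = 1.22 mA

V_SG = V_DD − V_G = 3.45 − 0.9 = 2.55 V, so V_ov = 2.55 − 0.639 = 1.91 V.
k_p = μ_pC_ox · (W/L) = 1.21 mA/V².
Assume saturation: I_D = ½ k_p V_ov² = 0.5 × 1.21 × 1.91² = 2.21 mA, giving V_SD = V_DD − I_D R_D = 3.45 − 2.21 × 2.31 = -1.65 V.
But -1.65 V < V_ov = 1.91 V, so the device is actually in triode.
In triode I_D = k_p[V_ov V_SD − ½ V_SD²] and I_D = (V_DD − V_SD)/R_D. Equating: 1.4 V_SD² − 6.341 V_SD + 3.45 = 0, giving V_SD = 0.632 V (the root below V_ov).
I_D = (3.45 − 0.632) / 2.31 = 1.22 mA.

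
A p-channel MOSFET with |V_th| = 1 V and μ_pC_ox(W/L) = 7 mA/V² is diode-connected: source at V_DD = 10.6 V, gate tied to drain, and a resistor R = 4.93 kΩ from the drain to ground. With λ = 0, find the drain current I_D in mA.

I_D = 1.80 mA

With gate tied to drain, V_SG = V_SD ≥ V_SG − |V_th|, so the device is in saturation.
KCL at the drain: ½ k_p (V_SG − |V_th|)² = (V_DD − V_SG)/R.
Let x = V_SG − 1. Then 17.3 x² + x − 9.6 = 0, giving x = 0.717 V (positive root), so V_SG = 1.72 V.
I_D = (V_DD − V_SG)/R = (10.6 − 1.72) / 4.93 = 1.8 mA.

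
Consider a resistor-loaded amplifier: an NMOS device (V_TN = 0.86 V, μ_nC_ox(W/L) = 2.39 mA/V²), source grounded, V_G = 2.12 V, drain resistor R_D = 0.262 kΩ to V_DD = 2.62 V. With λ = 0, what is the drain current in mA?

I_D = 1.90 mA

V_GS = V_G = 2.12 V, so V_ov = 2.12 − 0.86 = 1.26 V.
Assume saturation: I_D = ½ k_n V_ov² = 0.5 × 2.39 × 1.26² = 1.9 mA, giving V_DS = V_DD − I_D R_D = 2.62 − 1.9 × 0.262 = 2.12 V.
V_DS = 2.12 V ≥ V_ov = 1.26 V, confirming saturation.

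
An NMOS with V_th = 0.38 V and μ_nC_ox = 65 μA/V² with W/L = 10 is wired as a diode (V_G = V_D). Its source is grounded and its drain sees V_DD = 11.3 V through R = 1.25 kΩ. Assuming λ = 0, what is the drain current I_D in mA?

I_D = 5.46 mA

With gate tied to drain, V_GS = V_DS ≥ V_GS − V_th, so the device is in saturation.
k_n = μ_nC_ox · (W/L) = 0.65 mA/V².
KCL at the drain: ½ k_n (V_GS − V_th)² = (V_DD − V_GS)/R.
Let x = V_GS − 0.38. Then 0.406 x² + x − 10.92 = 0, giving x = 4.1 V (positive root), so V_GS = 4.48 V.
I_D = (V_DD − V_GS)/R = (11.3 − 4.48) / 1.25 = 5.46 mA.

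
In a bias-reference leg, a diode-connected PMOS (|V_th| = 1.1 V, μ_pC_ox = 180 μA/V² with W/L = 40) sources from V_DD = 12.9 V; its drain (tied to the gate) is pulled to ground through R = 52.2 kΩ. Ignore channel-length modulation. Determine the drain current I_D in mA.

With gate tied to drain, V_SG = V_SD ≥ V_SG − |V_th|, so the device is in saturation.
k_p = μ_pC_ox · (W/L) = 7.2 mA/V².
KCL at the drain: ½ k_p (V_SG − |V_th|)² = (V_DD − V_SG)/R.
Let x = V_SG − 1.1. Then 188 x² + x − 11.8 = 0, giving x = 0.248 V (positive root), so V_SG = 1.35 V.
I_D = (V_DD − V_SG)/R = (12.9 − 1.35) / 52.2 = 0.221 mA.

I_D = 0.221 mA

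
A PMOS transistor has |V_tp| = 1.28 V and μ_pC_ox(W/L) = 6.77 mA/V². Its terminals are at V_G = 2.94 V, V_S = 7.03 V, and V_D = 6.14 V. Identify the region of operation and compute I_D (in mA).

V_SG = V_S − V_G = 7.03 − 2.94 = 4.09 V; V_SD = V_S − V_D = 7.03 − 6.14 = 0.89 V.
V_ov = V_SG − |V_tp| = 4.09 − 1.28 = 2.81 V.
Since V_SD = 0.89 V < V_ov = 2.81 V, the device is in the triode region.
I_D = k_p [V_ov · V_SD − ½ V_SD²] = 6.77 × [2.81 × 0.89 − 0.5 × 0.89²] = 14.2 mA.

Triode; I_D = 14.2 mA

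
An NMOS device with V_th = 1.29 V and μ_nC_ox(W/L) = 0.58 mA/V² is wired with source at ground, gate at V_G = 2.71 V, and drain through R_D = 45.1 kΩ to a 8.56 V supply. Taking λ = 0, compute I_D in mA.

V_GS = V_G = 2.71 V, so V_ov = 2.71 − 1.29 = 1.42 V.
Assume saturation: I_D = ½ k_n V_ov² = 0.5 × 0.58 × 1.42² = 0.585 mA, giving V_DS = V_DD − I_D R_D = 8.56 − 0.585 × 45.1 = -17.8 V.
But -17.8 V < V_ov = 1.42 V, so the device is actually in triode.
In triode I_D = k_n[V_ov V_DS − ½ V_DS²] and I_D = (V_DD − V_DS)/R_D. Equating: 13.1 V_DS² − 38.14 V_DS + 8.56 = 0, giving V_DS = 0.245 V (the root below V_ov).
I_D = (8.56 − 0.245) / 45.1 = 0.184 mA.

I_D = 0.184 mA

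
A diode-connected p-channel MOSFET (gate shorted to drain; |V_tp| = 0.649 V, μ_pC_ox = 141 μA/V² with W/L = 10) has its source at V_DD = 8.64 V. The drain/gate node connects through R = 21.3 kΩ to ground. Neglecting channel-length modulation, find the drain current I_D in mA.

With gate tied to drain, V_SG = V_SD ≥ V_SG − |V_tp|, so the device is in saturation.
k_p = μ_pC_ox · (W/L) = 1.41 mA/V².
KCL at the drain: ½ k_p (V_SG − |V_tp|)² = (V_DD − V_SG)/R.
Let x = V_SG − 0.649. Then 15 x² + x − 7.991 = 0, giving x = 0.697 V (positive root), so V_SG = 1.35 V.
I_D = (V_DD − V_SG)/R = (8.64 − 1.35) / 21.3 = 0.342 mA.

I_D = 0.342 mA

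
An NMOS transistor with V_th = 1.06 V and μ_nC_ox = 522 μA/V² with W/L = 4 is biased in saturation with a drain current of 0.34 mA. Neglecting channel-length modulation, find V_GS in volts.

V_GS = 1.63 V

k_n = μ_nC_ox · (W/L) = 2.088 mA/V².
In saturation I_D = ½ k_n (V_GS − V_th)², so V_GS − V_th = √(2 I_D / k_n) = √(2 × 0.34 / 2.088) = 0.571 V.
V_GS = 1.06 + 0.571 = 1.63 V.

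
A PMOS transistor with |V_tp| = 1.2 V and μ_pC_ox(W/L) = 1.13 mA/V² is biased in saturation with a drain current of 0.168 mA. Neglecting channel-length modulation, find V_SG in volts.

V_SG = 1.75 V

In saturation I_D = ½ k_p (V_SG − |V_tp|)², so V_SG − |V_tp| = √(2 I_D / k_p) = √(2 × 0.168 / 1.13) = 0.545 V.
V_SG = 1.2 + 0.545 = 1.75 V.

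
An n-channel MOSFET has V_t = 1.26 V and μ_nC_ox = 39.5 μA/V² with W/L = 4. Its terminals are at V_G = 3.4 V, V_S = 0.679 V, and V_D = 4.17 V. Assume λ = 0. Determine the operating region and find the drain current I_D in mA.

V_GS = V_G − V_S = 3.4 − 0.679 = 2.72 V; V_DS = V_D − V_S = 4.17 − 0.679 = 3.49 V.
k_n = μ_nC_ox · (W/L) = 0.158 mA/V².
V_ov = V_GS − V_t = 2.72 − 1.26 = 1.46 V.
Since V_DS = 3.49 V ≥ V_ov = 1.46 V, the device is in saturation.
I_D = ½ k_n V_ov² = 0.5 × 0.158 × 1.46² = 0.169 mA.

Saturation; I_D = 0.169 mA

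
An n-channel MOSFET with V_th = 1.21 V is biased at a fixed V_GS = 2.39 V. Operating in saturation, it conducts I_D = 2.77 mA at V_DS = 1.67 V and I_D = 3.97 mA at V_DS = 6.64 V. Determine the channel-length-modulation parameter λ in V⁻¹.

λ = 0.102 V⁻¹

With V_GS fixed, I_D ∝ (1 + λ V_DS) in saturation, so I_D2/I_D1 = (1 + λ V_DS2)/(1 + λ V_DS1).
3.97/2.77 = 1.433 = (1 + 6.64 λ)/(1 + 1.67 λ).
Solving: λ (I_D1 V_DS2 − I_D2 V_DS1) = I_D2 − I_D1, so λ = (3.97 − 2.77) / (2.77 × 6.64 − 3.97 × 1.67) = 1.2 / 11.8 = 0.102 V⁻¹.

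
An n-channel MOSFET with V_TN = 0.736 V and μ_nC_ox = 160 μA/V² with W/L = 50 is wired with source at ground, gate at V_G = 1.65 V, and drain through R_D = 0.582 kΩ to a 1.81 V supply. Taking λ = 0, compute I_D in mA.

I_D = 2.38 mA

V_GS = V_G = 1.65 V, so V_ov = 1.65 − 0.736 = 0.914 V.
k_n = μ_nC_ox · (W/L) = 8 mA/V².
Assume saturation: I_D = ½ k_n V_ov² = 0.5 × 8 × 0.914² = 3.34 mA, giving V_DS = V_DD − I_D R_D = 1.81 − 3.34 × 0.582 = -0.135 V.
But -0.135 V < V_ov = 0.914 V, so the device is actually in triode.
In triode I_D = k_n[V_ov V_DS − ½ V_DS²] and I_D = (V_DD − V_DS)/R_D. Equating: 2.33 V_DS² − 5.256 V_DS + 1.81 = 0, giving V_DS = 0.424 V (the root below V_ov).
I_D = (1.81 − 0.424) / 0.582 = 2.38 mA.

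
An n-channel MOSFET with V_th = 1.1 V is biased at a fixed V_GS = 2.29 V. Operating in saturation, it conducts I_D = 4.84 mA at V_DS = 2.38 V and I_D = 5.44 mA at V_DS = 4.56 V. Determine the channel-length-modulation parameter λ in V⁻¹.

With V_GS fixed, I_D ∝ (1 + λ V_DS) in saturation, so I_D2/I_D1 = (1 + λ V_DS2)/(1 + λ V_DS1).
5.44/4.84 = 1.124 = (1 + 4.56 λ)/(1 + 2.38 λ).
Solving: λ (I_D1 V_DS2 − I_D2 V_DS1) = I_D2 − I_D1, so λ = (5.44 − 4.84) / (4.84 × 4.56 − 5.44 × 2.38) = 0.6 / 9.12 = 0.0658 V⁻¹.

λ = 0.0658 V⁻¹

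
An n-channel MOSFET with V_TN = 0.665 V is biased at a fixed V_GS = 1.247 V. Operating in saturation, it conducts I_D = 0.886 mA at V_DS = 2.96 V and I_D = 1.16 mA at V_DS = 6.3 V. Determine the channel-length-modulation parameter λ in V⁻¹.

With V_GS fixed, I_D ∝ (1 + λ V_DS) in saturation, so I_D2/I_D1 = (1 + λ V_DS2)/(1 + λ V_DS1).
1.16/0.886 = 1.309 = (1 + 6.3 λ)/(1 + 2.96 λ).
Solving: λ (I_D1 V_DS2 − I_D2 V_DS1) = I_D2 − I_D1, so λ = (1.16 − 0.886) / (0.886 × 6.3 − 1.16 × 2.96) = 0.274 / 2.15 = 0.128 V⁻¹.

λ = 0.128 V⁻¹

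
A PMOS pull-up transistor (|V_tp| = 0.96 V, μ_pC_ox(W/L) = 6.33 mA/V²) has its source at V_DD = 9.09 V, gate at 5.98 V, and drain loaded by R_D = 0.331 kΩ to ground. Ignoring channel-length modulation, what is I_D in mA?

V_SG = V_DD − V_G = 9.09 − 5.98 = 3.11 V, so V_ov = 3.11 − 0.96 = 2.15 V.
Assume saturation: I_D = ½ k_p V_ov² = 0.5 × 6.33 × 2.15² = 14.6 mA, giving V_SD = V_DD − I_D R_D = 9.09 − 14.6 × 0.331 = 4.25 V.
V_SD = 4.25 V ≥ V_ov = 2.15 V, confirming saturation.

I_D = 14.6 mA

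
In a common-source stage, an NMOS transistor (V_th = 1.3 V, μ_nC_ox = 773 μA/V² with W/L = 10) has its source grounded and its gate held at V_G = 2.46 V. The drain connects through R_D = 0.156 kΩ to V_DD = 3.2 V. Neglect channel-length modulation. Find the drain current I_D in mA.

V_GS = V_G = 2.46 V, so V_ov = 2.46 − 1.3 = 1.16 V.
k_n = μ_nC_ox · (W/L) = 7.73 mA/V².
Assume saturation: I_D = ½ k_n V_ov² = 0.5 × 7.73 × 1.16² = 5.2 mA, giving V_DS = V_DD − I_D R_D = 3.2 − 5.2 × 0.156 = 2.39 V.
V_DS = 2.39 V ≥ V_ov = 1.16 V, confirming saturation.

I_D = 5.20 mA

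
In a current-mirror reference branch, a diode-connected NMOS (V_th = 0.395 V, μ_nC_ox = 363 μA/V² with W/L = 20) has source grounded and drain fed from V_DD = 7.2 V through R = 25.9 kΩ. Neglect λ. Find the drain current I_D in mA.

I_D = 0.253 mA

With gate tied to drain, V_GS = V_DS ≥ V_GS − V_th, so the device is in saturation.
k_n = μ_nC_ox · (W/L) = 7.26 mA/V².
KCL at the drain: ½ k_n (V_GS − V_th)² = (V_DD − V_GS)/R.
Let x = V_GS − 0.395. Then 94 x² + x − 6.805 = 0, giving x = 0.264 V (positive root), so V_GS = 0.659 V.
I_D = (V_DD − V_GS)/R = (7.2 − 0.659) / 25.9 = 0.253 mA.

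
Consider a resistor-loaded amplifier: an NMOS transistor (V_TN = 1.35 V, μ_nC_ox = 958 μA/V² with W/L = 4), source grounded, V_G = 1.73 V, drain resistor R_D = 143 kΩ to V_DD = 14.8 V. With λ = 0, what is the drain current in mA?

I_D = 0.103 mA

V_GS = V_G = 1.73 V, so V_ov = 1.73 − 1.35 = 0.38 V.
k_n = μ_nC_ox · (W/L) = 3.832 mA/V².
Assume saturation: I_D = ½ k_n V_ov² = 0.5 × 3.832 × 0.38² = 0.277 mA, giving V_DS = V_DD − I_D R_D = 14.8 − 0.277 × 143 = -24.8 V.
But -24.8 V < V_ov = 0.38 V, so the device is actually in triode.
In triode I_D = k_n[V_ov V_DS − ½ V_DS²] and I_D = (V_DD − V_DS)/R_D. Equating: 274 V_DS² − 209.2 V_DS + 14.8 = 0, giving V_DS = 0.0789 V (the root below V_ov).
I_D = (14.8 − 0.0789) / 143 = 0.103 mA.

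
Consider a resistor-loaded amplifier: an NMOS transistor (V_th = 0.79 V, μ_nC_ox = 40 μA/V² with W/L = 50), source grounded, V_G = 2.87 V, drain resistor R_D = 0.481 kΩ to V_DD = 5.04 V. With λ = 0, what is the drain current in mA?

I_D = 4.33 mA

V_GS = V_G = 2.87 V, so V_ov = 2.87 − 0.79 = 2.08 V.
k_n = μ_nC_ox · (W/L) = 2 mA/V².
Assume saturation: I_D = ½ k_n V_ov² = 0.5 × 2 × 2.08² = 4.33 mA, giving V_DS = V_DD − I_D R_D = 5.04 − 4.33 × 0.481 = 2.96 V.
V_DS = 2.96 V ≥ V_ov = 2.08 V, confirming saturation.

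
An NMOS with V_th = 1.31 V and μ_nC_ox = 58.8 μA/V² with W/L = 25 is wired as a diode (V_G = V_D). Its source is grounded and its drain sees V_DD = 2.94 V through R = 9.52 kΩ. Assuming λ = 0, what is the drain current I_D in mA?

With gate tied to drain, V_GS = V_DS ≥ V_GS − V_th, so the device is in saturation.
k_n = μ_nC_ox · (W/L) = 1.47 mA/V².
KCL at the drain: ½ k_n (V_GS − V_th)² = (V_DD − V_GS)/R.
Let x = V_GS − 1.31. Then 7 x² + x − 1.63 = 0, giving x = 0.416 V (positive root), so V_GS = 1.73 V.
I_D = (V_DD − V_GS)/R = (2.94 − 1.73) / 9.52 = 0.127 mA.

I_D = 0.127 mA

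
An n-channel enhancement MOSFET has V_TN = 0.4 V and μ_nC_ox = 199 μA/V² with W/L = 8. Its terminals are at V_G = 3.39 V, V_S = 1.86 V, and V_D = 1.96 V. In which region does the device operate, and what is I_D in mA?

V_GS = V_G − V_S = 3.39 − 1.86 = 1.53 V; V_DS = V_D − V_S = 1.96 − 1.86 = 0.1 V.
k_n = μ_nC_ox · (W/L) = 1.592 mA/V².
V_ov = V_GS − V_TN = 1.53 − 0.4 = 1.13 V.
Since V_DS = 0.1 V < V_ov = 1.13 V, the device is in the triode region.
I_D = k_n [V_ov · V_DS − ½ V_DS²] = 1.592 × [1.13 × 0.1 − 0.5 × 0.1²] = 0.172 mA.

Triode; I_D = 0.172 mA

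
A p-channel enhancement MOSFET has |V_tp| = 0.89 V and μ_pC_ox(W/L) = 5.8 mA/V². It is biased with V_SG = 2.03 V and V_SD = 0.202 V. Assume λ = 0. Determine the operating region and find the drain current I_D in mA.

Triode; I_D = 1.22 mA

V_ov = V_SG − |V_tp| = 2.03 − 0.89 = 1.14 V.
Since V_SD = 0.202 V < V_ov = 1.14 V, the device is in the triode region.
I_D = k_p [V_ov · V_SD − ½ V_SD²] = 5.8 × [1.14 × 0.202 − 0.5 × 0.202²] = 1.22 mA.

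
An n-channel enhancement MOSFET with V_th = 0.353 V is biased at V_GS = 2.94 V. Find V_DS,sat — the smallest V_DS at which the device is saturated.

The boundary between triode and saturation is V_DS = V_GS − V_th = V_ov.
V_ov = 2.94 − 0.353 = 2.59 V.

V_DS,sat = 2.59 V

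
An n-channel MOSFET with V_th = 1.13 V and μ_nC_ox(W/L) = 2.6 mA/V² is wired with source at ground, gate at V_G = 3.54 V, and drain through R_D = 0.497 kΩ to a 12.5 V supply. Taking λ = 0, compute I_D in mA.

V_GS = V_G = 3.54 V, so V_ov = 3.54 − 1.13 = 2.41 V.
Assume saturation: I_D = ½ k_n V_ov² = 0.5 × 2.6 × 2.41² = 7.55 mA, giving V_DS = V_DD − I_D R_D = 12.5 − 7.55 × 0.497 = 8.75 V.
V_DS = 8.75 V ≥ V_ov = 2.41 V, confirming saturation.

I_D = 7.55 mA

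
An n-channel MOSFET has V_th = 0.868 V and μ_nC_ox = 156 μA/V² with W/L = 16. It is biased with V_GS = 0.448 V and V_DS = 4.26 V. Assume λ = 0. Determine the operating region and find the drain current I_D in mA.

Cutoff; I_D = 0 mA

V_GS = 0.448 V < V_th = 0.868 V, so the transistor is in cutoff.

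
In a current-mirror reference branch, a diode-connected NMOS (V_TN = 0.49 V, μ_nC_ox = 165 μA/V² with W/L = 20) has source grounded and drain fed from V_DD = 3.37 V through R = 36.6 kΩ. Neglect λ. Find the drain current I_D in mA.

With gate tied to drain, V_GS = V_DS ≥ V_GS − V_TN, so the device is in saturation.
k_n = μ_nC_ox · (W/L) = 3.3 mA/V².
KCL at the drain: ½ k_n (V_GS − V_TN)² = (V_DD − V_GS)/R.
Let x = V_GS − 0.49. Then 60.4 x² + x − 2.88 = 0, giving x = 0.21 V (positive root), so V_GS = 0.7 V.
I_D = (V_DD − V_GS)/R = (3.37 − 0.7) / 36.6 = 0.0729 mA.

I_D = 0.0729 mA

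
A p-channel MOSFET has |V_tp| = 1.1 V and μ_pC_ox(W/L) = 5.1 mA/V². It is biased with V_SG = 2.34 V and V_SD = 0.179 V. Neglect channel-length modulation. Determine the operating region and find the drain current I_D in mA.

Triode; I_D = 1.05 mA

V_ov = V_SG − |V_tp| = 2.34 − 1.1 = 1.24 V.
Since V_SD = 0.179 V < V_ov = 1.24 V, the device is in the triode region.
I_D = k_p [V_ov · V_SD − ½ V_SD²] = 5.1 × [1.24 × 0.179 − 0.5 × 0.179²] = 1.05 mA.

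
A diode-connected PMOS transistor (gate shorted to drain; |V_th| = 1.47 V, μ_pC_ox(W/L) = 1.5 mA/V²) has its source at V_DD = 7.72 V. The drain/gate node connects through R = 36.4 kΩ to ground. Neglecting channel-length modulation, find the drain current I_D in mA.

I_D = 0.159 mA

With gate tied to drain, V_SG = V_SD ≥ V_SG − |V_th|, so the device is in saturation.
KCL at the drain: ½ k_p (V_SG − |V_th|)² = (V_DD − V_SG)/R.
Let x = V_SG − 1.47. Then 27.3 x² + x − 6.25 = 0, giving x = 0.461 V (positive root), so V_SG = 1.93 V.
I_D = (V_DD − V_SG)/R = (7.72 − 1.93) / 36.4 = 0.159 mA.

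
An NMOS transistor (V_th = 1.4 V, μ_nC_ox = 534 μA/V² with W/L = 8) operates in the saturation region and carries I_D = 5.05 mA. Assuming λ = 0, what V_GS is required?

k_n = μ_nC_ox · (W/L) = 4.272 mA/V².
In saturation I_D = ½ k_n (V_GS − V_th)², so V_GS − V_th = √(2 I_D / k_n) = √(2 × 5.05 / 4.272) = 1.54 V.
V_GS = 1.4 + 1.54 = 2.94 V.

V_GS = 2.94 V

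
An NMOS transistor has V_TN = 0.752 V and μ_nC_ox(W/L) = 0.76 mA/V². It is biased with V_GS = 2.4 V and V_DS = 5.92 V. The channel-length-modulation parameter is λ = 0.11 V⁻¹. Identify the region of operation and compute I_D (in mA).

V_ov = V_GS − V_TN = 2.4 − 0.752 = 1.65 V.
Since V_DS = 5.92 V ≥ V_ov = 1.65 V, the device is in saturation.
I_D = ½ k_n V_ov² (1 + λ V_DS) = 0.5 × 0.76 × 1.65² × (1 + 0.11 × 5.92) = 1.7 mA.

Saturation; I_D = 1.70 mA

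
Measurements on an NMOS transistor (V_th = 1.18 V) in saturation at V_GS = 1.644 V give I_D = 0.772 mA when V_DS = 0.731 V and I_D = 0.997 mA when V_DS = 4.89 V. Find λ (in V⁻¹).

With V_GS fixed, I_D ∝ (1 + λ V_DS) in saturation, so I_D2/I_D1 = (1 + λ V_DS2)/(1 + λ V_DS1).
0.997/0.772 = 1.291 = (1 + 4.89 λ)/(1 + 0.731 λ).
Solving: λ (I_D1 V_DS2 − I_D2 V_DS1) = I_D2 − I_D1, so λ = (0.997 − 0.772) / (0.772 × 4.89 − 0.997 × 0.731) = 0.225 / 3.05 = 0.0739 V⁻¹.

λ = 0.0739 V⁻¹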